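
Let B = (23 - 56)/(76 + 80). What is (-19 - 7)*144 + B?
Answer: -194699/52 ≈ -3744.2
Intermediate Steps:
B = -11/52 (B = -33/156 = -33*1/156 = -11/52 ≈ -0.21154)
(-19 - 7)*144 + B = (-19 - 7)*144 - 11/52 = -26*144 - 11/52 = -3744 - 11/52 = -194699/52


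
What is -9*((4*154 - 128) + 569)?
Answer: -9513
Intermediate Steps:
-9*((4*154 - 128) + 569) = -9*((616 - 128) + 569) = -9*(488 + 569) = -9*1057 = -9513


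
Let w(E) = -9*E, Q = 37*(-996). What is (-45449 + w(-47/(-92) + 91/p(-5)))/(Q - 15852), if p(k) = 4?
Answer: 525071/606096 ≈ 0.86632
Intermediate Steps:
Q = -36852
(-45449 + w(-47/(-92) + 91/p(-5)))/(Q - 15852) = (-45449 - 9*(-47/(-92) + 91/4))/(-36852 - 15852) = (-45449 - 9*(-47*(-1/92) + 91*(1/4)))/(-52704) = (-45449 - 9*(47/92 + 91/4))*(-1/52704) = (-45449 - 9*535/23)*(-1/52704) = (-45449 - 4815/23)*(-1/52704) = -1050142/23*(-1/52704) = 525071/606096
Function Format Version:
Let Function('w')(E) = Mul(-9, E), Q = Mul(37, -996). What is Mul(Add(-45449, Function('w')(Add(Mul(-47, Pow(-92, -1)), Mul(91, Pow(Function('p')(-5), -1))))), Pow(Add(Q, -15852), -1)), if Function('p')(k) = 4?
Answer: Rational(525071, 606096) ≈ 0.86632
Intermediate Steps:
Q = -36852
Mul(Add(-45449, Function('w')(Add(Mul(-47, Pow(-92, -1)), Mul(91, Pow(Function('p')(-5), -1))))), Pow(Add(Q, -15852), -1)) = Mul(Add(-45449, Mul(-9, Add(Mul(-47, Pow(-92, -1)), Mul(91, Pow(4, -1))))), Pow(Add(-36852, -15852), -1)) = Mul(Add(-45449, Mul(-9, Add(Mul(-47, Rational(-1, 92)), Mul(91, Rational(1, 4))))), Pow(-52704, -1)) = Mul(Add(-45449, Mul(-9, Add(Rational(47, 92), Rational(91, 4)))), Rational(-1, 52704)) = Mul(Add(-45449, Mul(-9, Rational(535, 23))), Rational(-1, 52704)) = Mul(Add(-45449, Rational(-4815, 23)), Rational(-1, 52704)) = Mul(Rational(-1050142, 23), Rational(-1, 52704)) = Rational(525071, 606096)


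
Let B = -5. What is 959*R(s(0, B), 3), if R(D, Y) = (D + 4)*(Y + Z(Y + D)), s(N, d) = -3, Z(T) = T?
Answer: 2877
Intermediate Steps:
R(D, Y) = (4 + D)*(D + 2*Y) (R(D, Y) = (D + 4)*(Y + (Y + D)) = (4 + D)*(Y + (D + Y)) = (4 + D)*(D + 2*Y))
959*R(s(0, B), 3) = 959*(4*(-3) + 8*3 - 3*3 - 3*(-3 + 3)) = 959*(-12 + 24 - 9 - 3*0) = 959*(-12 + 24 - 9 + 0) = 959*3 = 2877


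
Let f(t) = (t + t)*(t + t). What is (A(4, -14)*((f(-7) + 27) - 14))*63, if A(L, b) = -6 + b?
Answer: -263340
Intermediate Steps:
f(t) = 4*t² (f(t) = (2*t)*(2*t) = 4*t²)
(A(4, -14)*((f(-7) + 27) - 14))*63 = ((-6 - 14)*((4*(-7)² + 27) - 14))*63 = -20*((4*49 + 27) - 14)*63 = -20*((196 + 27) - 14)*63 = -20*(223 - 14)*63 = -20*209*63 = -4180*63 = -263340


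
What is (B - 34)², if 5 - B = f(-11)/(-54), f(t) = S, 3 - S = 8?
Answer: 2468041/2916 ≈ 846.38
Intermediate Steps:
S = -5 (S = 3 - 1*8 = 3 - 8 = -5)
f(t) = -5
B = 265/54 (B = 5 - (-5)/(-54) = 5 - (-5)*(-1)/54 = 5 - 1*5/54 = 5 - 5/54 = 265/54 ≈ 4.9074)
(B - 34)² = (265/54 - 34)² = (-1571/54)² = 2468041/2916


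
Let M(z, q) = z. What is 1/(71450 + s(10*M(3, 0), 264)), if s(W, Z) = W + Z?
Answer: 1/71744 ≈ 1.3938e-5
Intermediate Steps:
1/(71450 + s(10*M(3, 0), 264)) = 1/(71450 + (10*3 + 264)) = 1/(71450 + (30 + 264)) = 1/(71450 + 294) = 1/71744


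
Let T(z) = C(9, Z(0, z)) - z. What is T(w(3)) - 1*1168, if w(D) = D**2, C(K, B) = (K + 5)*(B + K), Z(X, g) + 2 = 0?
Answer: -1079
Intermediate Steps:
Z(X, g) = -2 (Z(X, g) = -2 + 0 = -2)
C(K, B) = (5 + K)*(B + K)
T(z) = 98 - z (T(z) = (9**2 + 5*(-2) + 5*9 - 2*9) - z = (81 - 10 + 45 - 18) - z = 98 - z)
T(w(3)) - 1*1168 = (98 - 1*3**2) - 1*1168 = (98 - 1*9) - 1168 = (98 - 9) - 1168 = 89 - 1168 = -1079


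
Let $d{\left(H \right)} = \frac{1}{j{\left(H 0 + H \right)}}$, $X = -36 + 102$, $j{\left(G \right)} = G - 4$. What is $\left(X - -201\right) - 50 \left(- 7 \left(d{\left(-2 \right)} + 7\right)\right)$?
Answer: $\frac{7976}{3} \approx 2658.7$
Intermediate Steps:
$j{\left(G \right)} = -4 + G$ ($j{\left(G \right)} = G - 4 = -4 + G$)
$X = 66$
$d{\left(H \right)} = \frac{1}{-4 + H}$ ($d{\left(H \right)} = \frac{1}{-4 + \left(H 0 + H\right)} = \frac{1}{-4 + \left(0 + H\right)} = \frac{1}{-4 + H}$)
$\left(X - -201\right) - 50 \left(- 7 \left(d{\left(-2 \right)} + 7\right)\right) = \left(66 - -201\right) - 50 \left(- 7 \left(\frac{1}{-4 - 2} + 7\right)\right) = \left(66 + 201\right) - 50 \left(- 7 \left(\frac{1}{-6} + 7\right)\right) = 267 - 50 \left(- 7 \left(- \frac{1}{6} + 7\right)\right) = 267 - 50 \left(\left(-7\right) \frac{41}{6}\right) = 267 - - \frac{7175}{3} = 267 + \frac{7175}{3} = \frac{7976}{3}$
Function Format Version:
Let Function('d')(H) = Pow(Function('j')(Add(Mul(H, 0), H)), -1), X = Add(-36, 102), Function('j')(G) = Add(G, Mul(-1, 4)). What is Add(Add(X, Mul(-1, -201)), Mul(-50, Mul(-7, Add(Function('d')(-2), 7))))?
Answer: Rational(7976, 3) ≈ 2658.7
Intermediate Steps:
Function('j')(G) = Add(-4, G) (Function('j')(G) = Add(G, -4) = Add(-4, G))
X = 66
Function('d')(H) = Pow(Add(-4, H), -1) (Function('d')(H) = Pow(Add(-4, Add(Mul(H, 0), H)), -1) = Pow(Add(-4, Add(0, H)), -1) = Pow(Add(-4, H), -1))
Add(Add(X, Mul(-1, -201)), Mul(-50, Mul(-7, Add(Function('d')(-2), 7)))) = Add(Add(66, Mul(-1, -201)), Mul(-50, Mul(-7, Add(Pow(Add(-4, -2), -1), 7)))) = Add(Add(66, 201), Mul(-50, Mul(-7, Add(Pow(-6, -1), 7)))) = Add(267, Mul(-50, Mul(-7, Add(Rational(-1, 6), 7)))) = Add(267, Mul(-50, Mul(-7, Rational(41, 6)))) = Add(267, Mul(-50, Rational(-287, 6))) = Add(267, Rational(7175, 3)) = Rational(7976, 3)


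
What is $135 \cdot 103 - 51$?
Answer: $13854$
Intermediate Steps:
$135 \cdot 103 - 51 = 13905 - 51 = 13854$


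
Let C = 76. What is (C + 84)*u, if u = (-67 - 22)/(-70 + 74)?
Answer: -3560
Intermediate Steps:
u = -89/4 ≈ -22.250
(C + 84)*u = (76 + 84)*(-89/4) = 160*(-89/4) = -3560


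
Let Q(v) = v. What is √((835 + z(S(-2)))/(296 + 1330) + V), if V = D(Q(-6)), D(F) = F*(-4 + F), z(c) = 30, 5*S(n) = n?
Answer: 5*√6401562/1626 ≈ 7.7802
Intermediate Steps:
S(n) = n/5
V = 60 (V = -6*(-4 - 6) = -6*(-10) = 60)
√((835 + z(S(-2)))/(296 + 1330) + V) = √((835 + 30)/(296 + 1330) + 60) = √(865/1626 + 60) = √(98425/1626) = 5*√6401562/1626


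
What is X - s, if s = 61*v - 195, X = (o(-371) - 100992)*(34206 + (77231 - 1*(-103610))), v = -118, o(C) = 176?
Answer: -21680170959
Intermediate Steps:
X = -21680178352 (X = (176 - 100992)*(34206 + (77231 - 1*(-103610))) = -100816*(34206 + (77231 + 103610)) = -100816*(34206 + 180841) = -100816*215047 = -21680178352)
s = -7393 (s = 61*(-118) - 195 = -7198 - 195 = -7393)
X - s = -21680178352 - 1*(-7393) = -21680178352 + 7393 = -21680170959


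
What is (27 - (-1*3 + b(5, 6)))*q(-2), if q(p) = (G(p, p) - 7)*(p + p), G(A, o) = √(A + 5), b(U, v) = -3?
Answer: 924 - 132*√3 ≈ 695.37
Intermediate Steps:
G(A, o) = √(5 + A)
q(p) = 2*p*(-7 + √(5 + p)) (q(p) = (√(5 + p) - 7)*(p + p) = (-7 + √(5 + p))*(2*p) = 2*p*(-7 + √(5 + p)))
(27 - (-1*3 + b(5, 6)))*q(-2) = (27 - (-1*3 - 3))*(2*(-2)*(-7 + √(5 - 2))) = (27 - (-3 - 3))*(2*(-2)*(-7 + √3)) = (27 - 1*(-6))*(28 - 4*√3) = (27 + 6)*(28 - 4*√3) = 33*(28 - 4*√3) = 924 - 132*√3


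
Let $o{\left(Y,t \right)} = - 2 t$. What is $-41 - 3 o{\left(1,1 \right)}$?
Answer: $-35$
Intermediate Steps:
$-41 - 3 o{\left(1,1 \right)} = -41 - 3 \left(\left(-2\right) 1\right) = -41 - -6 = -41 + 6 = -35$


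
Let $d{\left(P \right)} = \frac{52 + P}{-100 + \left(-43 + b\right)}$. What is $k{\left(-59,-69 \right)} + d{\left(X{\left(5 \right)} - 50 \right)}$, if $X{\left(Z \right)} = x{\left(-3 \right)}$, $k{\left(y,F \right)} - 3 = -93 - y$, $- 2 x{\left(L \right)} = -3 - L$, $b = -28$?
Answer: $- \frac{5303}{171} \approx -31.012$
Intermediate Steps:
$x{\left(L \right)} = \frac{3}{2} + \frac{L}{2}$ ($x{\left(L \right)} = - \frac{-3 - L}{2} = \frac{3}{2} + \frac{L}{2}$)
$k{\left(y,F \right)} = -90 - y$ ($k{\left(y,F \right)} = 3 - \left(93 + y\right) = -90 - y$)
$X{\left(Z \right)} = 0$ ($X{\left(Z \right)} = \frac{3}{2} + \frac{1}{2} \left(-3\right) = \frac{3}{2} - \frac{3}{2} = 0$)
$d{\left(P \right)} = - \frac{52}{171} - \frac{P}{171}$ ($d{\left(P \right)} = \frac{52 + P}{-100 - 71} = \frac{52 + P}{-171} = \left(52 + P\right) \left(- \frac{1}{171}\right) = - \frac{52}{171} - \frac{P}{171}$)
$k{\left(-59,-69 \right)} + d{\left(X{\left(5 \right)} - 50 \right)} = \left(-90 - -59\right) - \left(\frac{52}{171} + \frac{0 - 50}{171}\right) = \left(-90 + 59\right) - \left(\frac{52}{171} + \frac{0 - 50}{171}\right) = -31 - \frac{2}{171} = - \frac{5303}{171}$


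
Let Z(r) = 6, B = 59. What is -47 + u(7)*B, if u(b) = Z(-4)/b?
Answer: 25/7 ≈ 3.5714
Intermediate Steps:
u(b) = 6/b
-47 + u(7)*B = -47 + (6/7)*59 = -47 + 354/7 = 25/7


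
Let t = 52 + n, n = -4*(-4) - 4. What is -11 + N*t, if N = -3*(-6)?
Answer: 1141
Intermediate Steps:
n = 12 (n = 16 - 4 = 12)
t = 64 (t = 52 + 12 = 64)
N = 18
-11 + N*t = -11 + 18*64 = -11 + 1152 = 1141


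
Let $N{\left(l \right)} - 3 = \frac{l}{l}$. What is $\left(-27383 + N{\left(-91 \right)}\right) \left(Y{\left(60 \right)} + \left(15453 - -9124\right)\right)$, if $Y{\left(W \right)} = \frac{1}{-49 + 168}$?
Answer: $- \frac{80074375656}{119} \approx -6.7289 \cdot 10^{8}$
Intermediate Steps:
$N{\left(l \right)} = 4$ ($N{\left(l \right)} = 3 + \frac{l}{l} = 3 + 1 = 4$)
$Y{\left(W \right)} = \frac{1}{119}$
$\left(-27383 + N{\left(-91 \right)}\right) \left(Y{\left(60 \right)} + \left(15453 - -9124\right)\right) = \left(-27383 + 4\right) \left(\frac{1}{119} + \left(15453 - -9124\right)\right) = - 27379 \left(\frac{1}{119} + \left(15453 + 9124\right)\right) = - 27379 \left(\frac{1}{119} + 24577\right) = \left(-27379\right) \frac{2924664}{119} = - \frac{80074375656}{119}$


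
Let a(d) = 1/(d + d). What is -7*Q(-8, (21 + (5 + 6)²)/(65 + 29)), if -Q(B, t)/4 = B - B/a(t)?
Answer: 21280/47 ≈ 452.77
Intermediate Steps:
a(d) = 1/(2*d)
Q(B, t) = -4*B + 8*B*t (Q(B, t) = -4*(B - B/(1/(2*t))) = -4*(B - B*2*t) = -4*(B - 2*B*t) = -4*B + 8*B*t)
-7*Q(-8, (21 + (5 + 6)²)/(65 + 29)) = -28*(-8)*(-1 + 2*((21 + (5 + 6)²)/(65 + 29))) = -28*(-8)*(-1 + 2*((21 + 11²)/94)) = -28*(-8)*(-1 + 2*((21 + 121)*(1/94))) = -28*(-8)*(-1 + 2*(142*(1/94))) = -28*(-8)*(-1 + 2*(71/47)) = -28*(-8)*(-1 + 142/47) = -28*(-8)*95/47 = -7*(-3040/47) = 21280/47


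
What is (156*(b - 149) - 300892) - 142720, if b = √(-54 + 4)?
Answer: -466856 + 780*I*√2 ≈ -4.6686e+5 + 1103.1*I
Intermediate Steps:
b = 5*I*√2 (b = √(-50) = 5*I*√2 ≈ 7.0711*I)
(156*(b - 149) - 300892) - 142720 = (156*(5*I*√2 - 149) - 300892) - 142720 = (156*(-149 + 5*I*√2) - 300892) - 142720 = ((-23244 + 780*I*√2) - 300892) - 142720 = (-324136 + 780*I*√2) - 142720 = -466856 + 780*I*√2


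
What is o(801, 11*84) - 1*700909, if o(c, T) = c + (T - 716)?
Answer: -699900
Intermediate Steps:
o(c, T) = -716 + T + c (o(c, T) = c + (-716 + T) = -716 + T + c)
o(801, 11*84) - 1*700909 = (-716 + 11*84 + 801) - 1*700909 = (-716 + 924 + 801) - 700909 = 1009 - 700909 = -699900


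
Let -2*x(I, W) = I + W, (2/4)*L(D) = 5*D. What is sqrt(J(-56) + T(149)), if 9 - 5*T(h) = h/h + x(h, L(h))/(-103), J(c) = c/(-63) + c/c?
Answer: 7*sqrt(369770)/3090 ≈ 1.3775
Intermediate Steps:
L(D) = 10*D (L(D) = 2*(5*D) = 10*D)
J(c) = 1 - c/63 (J(c) = c*(-1/63) + 1 = -c/63 + 1 = 1 - c/63)
x(I, W) = -I/2 - W/2 (x(I, W) = -(I + W)/2 = -I/2 - W/2)
T(h) = 8/5 - 11*h/1030 (T(h) = 9/5 - (h/h + (-h/2 - 5*h)/(-103))/5 = 9/5 - (1 + (-h/2 - 5*h)*(-1/103))/5 = 9/5 - (1 - 11*h/2*(-1/103))/5 = 9/5 - (1 + 11*h/206)/5 = 9/5 + (-1/5 - 11*h/1030) = 8/5 - 11*h/1030)
sqrt(J(-56) + T(149)) = sqrt((1 - 1/63*(-56)) + (8/5 - 11/1030*149)) = sqrt((1 + 8/9) + (8/5 - 1639/1030)) = sqrt(17/9 + 9/1030) = sqrt(17591/9270) = 7*sqrt(369770)/3090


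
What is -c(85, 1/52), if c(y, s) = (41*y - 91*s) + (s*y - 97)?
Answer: -88085/26 ≈ -3387.9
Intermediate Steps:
c(y, s) = -97 - 91*s + 41*y + s*y (c(y, s) = (-91*s + 41*y) + (-97 + s*y) = -97 - 91*s + 41*y + s*y)
-c(85, 1/52) = -(-97 - 91/52 + 41*85 + 85/52) = -(-97 - 91*1/52 + 3485 + (1/52)*85) = -(-97 - 7/4 + 3485 + 85/52) = -1*88085/26 = -88085/26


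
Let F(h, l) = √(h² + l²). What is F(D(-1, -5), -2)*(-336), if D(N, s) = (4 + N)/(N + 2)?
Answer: -336*√13 ≈ -1211.5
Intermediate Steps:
D(N, s) = (4 + N)/(2 + N)
F(D(-1, -5), -2)*(-336) = √(((4 - 1)/(2 - 1))² + (-2)²)*(-336) = √((3/1)² + 4)*(-336) = √((1*3)² + 4)*(-336) = √(3² + 4)*(-336) = √(9 + 4)*(-336) = √13*(-336) = -336*√13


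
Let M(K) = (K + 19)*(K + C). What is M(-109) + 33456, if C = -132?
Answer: 55146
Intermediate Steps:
M(K) = (-132 + K)*(19 + K) (M(K) = (K + 19)*(K - 132) = (19 + K)*(-132 + K) = (-132 + K)*(19 + K))
M(-109) + 33456 = (-2508 + (-109)² - 113*(-109)) + 33456 = (-2508 + 11881 + 12317) + 33456 = 21690 + 33456 = 55146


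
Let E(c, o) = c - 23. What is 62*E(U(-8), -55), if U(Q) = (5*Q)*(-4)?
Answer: 8494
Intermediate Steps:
U(Q) = -20*Q
E(c, o) = -23 + c
62*E(U(-8), -55) = 62*(-23 - 20*(-8)) = 62*(-23 + 160) = 62*137 = 8494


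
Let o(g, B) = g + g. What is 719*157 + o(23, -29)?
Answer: 112929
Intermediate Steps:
o(g, B) = 2*g
719*157 + o(23, -29) = 719*157 + 2*23 = 112883 + 46 = 112929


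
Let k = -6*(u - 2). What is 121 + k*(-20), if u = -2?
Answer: -359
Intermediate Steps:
k = 24 (k = -6*(-2 - 2) = -6*(-4) = 24)
121 + k*(-20) = 121 + 24*(-20) = 121 - 480 = -359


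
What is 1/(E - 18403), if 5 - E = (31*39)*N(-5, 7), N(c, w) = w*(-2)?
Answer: -1/1472 ≈ -0.00067935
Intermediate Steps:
N(c, w) = -2*w
E = 16931 (E = 5 - 31*39*(-2*7) = 5 - 1209*(-14) = 5 - 1*(-16926) = 5 + 16926 = 16931)
1/(E - 18403) = 1/(16931 - 18403) = 1/(-1472) = -1/1472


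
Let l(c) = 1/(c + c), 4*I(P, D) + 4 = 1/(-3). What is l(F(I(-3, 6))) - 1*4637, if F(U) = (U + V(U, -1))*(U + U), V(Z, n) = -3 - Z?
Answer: -60280/13 ≈ -4636.9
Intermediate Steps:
I(P, D) = -13/12 (I(P, D) = -1 + (1/4)/(-3) = -1 + (1/4)*(-1/3) = -1 - 1/12 = -13/12)
F(U) = -6*U (F(U) = (U + (-3 - U))*(U + U) = -6*U)
l(c) = 1/(2*c)
l(F(I(-3, 6))) - 1*4637 = 1/(2*((-6*(-13/12)))) - 1*4637 = 1/(2*(13/2)) - 4637 = (1/2)*(2/13) - 4637 = 1/13 - 4637 = -60280/13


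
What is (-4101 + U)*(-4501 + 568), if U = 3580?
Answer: 2049093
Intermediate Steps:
(-4101 + U)*(-4501 + 568) = (-4101 + 3580)*(-4501 + 568) = -521*(-3933) = 2049093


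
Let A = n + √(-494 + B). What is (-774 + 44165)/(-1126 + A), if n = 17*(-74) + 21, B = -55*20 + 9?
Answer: -102532933/5585354 - 43391*I*√1585/5585354 ≈ -18.357 - 0.30929*I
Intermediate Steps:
B = -1091 (B = -1100 + 9 = -1091)
n = -1237 (n = -1258 + 21 = -1237)
A = -1237 + I*√1585 (A = -1237 + √(-494 - 1091) = -1237 + √(-1585) = -1237 + I*√1585 ≈ -1237.0 + 39.812*I)
(-774 + 44165)/(-1126 + A) = (-774 + 44165)/(-1126 + (-1237 + I*√1585)) = 43391/(-2363 + I*√1585)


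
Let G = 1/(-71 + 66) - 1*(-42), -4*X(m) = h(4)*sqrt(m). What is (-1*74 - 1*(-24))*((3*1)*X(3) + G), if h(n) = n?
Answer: -2090 + 150*sqrt(3) ≈ -1830.2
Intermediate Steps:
X(m) = -sqrt(m)
G = 209/5 (G = 1/(-5) + 42 = -1/5 + 42 = 209/5 ≈ 41.800)
(-1*74 - 1*(-24))*((3*1)*X(3) + G) = (-1*74 - 1*(-24))*((3*1)*(-sqrt(3)) + 209/5) = (-74 + 24)*(3*(-sqrt(3)) + 209/5) = -50*(-3*sqrt(3) + 209/5) = -50*(209/5 - 3*sqrt(3)) = -2090 + 150*sqrt(3)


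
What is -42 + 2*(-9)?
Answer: -60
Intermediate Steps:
-42 + 2*(-9) = -42 - 18 = -60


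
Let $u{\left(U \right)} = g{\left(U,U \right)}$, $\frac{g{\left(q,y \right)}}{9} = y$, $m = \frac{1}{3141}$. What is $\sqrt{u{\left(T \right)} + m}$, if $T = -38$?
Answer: $\frac{i \sqrt{374903129}}{1047} \approx 18.493 i$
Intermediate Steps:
$m = \frac{1}{3141} \approx 0.00031837$
$g{\left(q,y \right)} = 9 y$
$u{\left(U \right)} = 9 U$
$\sqrt{u{\left(T \right)} + m} = \sqrt{9 \left(-38\right) + \frac{1}{3141}} = \sqrt{-342 + \frac{1}{3141}} = \sqrt{- \frac{1074221}{3141}} = \frac{i \sqrt{374903129}}{1047}$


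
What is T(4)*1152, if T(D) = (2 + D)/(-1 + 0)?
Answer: -6912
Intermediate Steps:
T(D) = -2 - D (T(D) = (2 + D)/(-1) = (2 + D)*(-1) = -2 - D)
T(4)*1152 = (-2 - 1*4)*1152 = (-2 - 4)*1152 = -6*1152 = -6912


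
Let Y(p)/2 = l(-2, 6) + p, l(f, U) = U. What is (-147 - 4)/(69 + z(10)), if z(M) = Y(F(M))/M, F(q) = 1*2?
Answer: -755/353 ≈ -2.1388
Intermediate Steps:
F(q) = 2
Y(p) = 12 + 2*p (Y(p) = 2*(6 + p) = 12 + 2*p)
z(M) = 16/M (z(M) = (12 + 2*2)/M = (12 + 4)/M = 16/M)
(-147 - 4)/(69 + z(10)) = (-147 - 4)/(69 + 16/10) = -151/(69 + 16*(1/10)) = -151/(69 + 8/5) = -151/(353/5) = (5/353)*(-151) = -755/353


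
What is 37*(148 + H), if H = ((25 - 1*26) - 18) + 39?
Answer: 6216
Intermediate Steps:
H = 20 (H = ((25 - 26) - 18) + 39 = (-1 - 18) + 39 = -19 + 39 = 20)
37*(148 + H) = 37*(148 + 20) = 37*168 = 6216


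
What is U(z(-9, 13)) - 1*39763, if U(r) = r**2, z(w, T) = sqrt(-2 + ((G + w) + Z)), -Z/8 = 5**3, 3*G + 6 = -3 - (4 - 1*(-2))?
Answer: -40779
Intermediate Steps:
G = -5 (G = -2 + (-3 - (4 - 1*(-2)))/3 = -2 + (-3 - (4 + 2))/3 = -2 + (-3 - 1*6)/3 = -2 + (-3 - 6)/3 = -2 + (1/3)*(-9) = -2 - 3 = -5)
Z = -1000 (Z = -8*5**3 = -8*125 = -1000)
z(w, T) = sqrt(-1007 + w) (z(w, T) = sqrt(-2 + ((-5 + w) - 1000)) = sqrt(-2 + (-1005 + w)) = sqrt(-1007 + w))
U(z(-9, 13)) - 1*39763 = (sqrt(-1007 - 9))**2 - 1*39763 = (sqrt(-1016))**2 - 39763 = (2*I*sqrt(254))**2 - 39763 = -1016 - 39763 = -40779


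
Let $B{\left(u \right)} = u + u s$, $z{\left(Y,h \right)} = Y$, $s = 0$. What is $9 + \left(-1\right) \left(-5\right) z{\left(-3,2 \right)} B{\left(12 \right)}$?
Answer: $-171$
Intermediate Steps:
$B{\left(u \right)} = u$ ($B{\left(u \right)} = u + u 0 = u + 0 = u$)
$9 + \left(-1\right) \left(-5\right) z{\left(-3,2 \right)} B{\left(12 \right)} = 9 + \left(-1\right) \left(-5\right) \left(-3\right) 12 = 9 + 5 \left(-3\right) 12 = 9 - 180 = -171$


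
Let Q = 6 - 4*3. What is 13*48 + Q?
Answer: 618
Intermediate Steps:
Q = -6 (Q = 6 - 12 = -6)
13*48 + Q = 13*48 - 6 = 624 - 6 = 618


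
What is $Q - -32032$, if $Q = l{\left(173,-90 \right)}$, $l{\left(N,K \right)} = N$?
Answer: $32205$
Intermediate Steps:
$Q = 173$
$Q - -32032 = 173 - -32032 = 173 + 32032 = 32205$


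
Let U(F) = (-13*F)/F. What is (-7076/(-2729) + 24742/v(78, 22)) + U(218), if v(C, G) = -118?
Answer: -35436118/161011 ≈ -220.08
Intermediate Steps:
U(F) = -13
(-7076/(-2729) + 24742/v(78, 22)) + U(218) = (-7076/(-2729) + 24742/(-118)) - 13 = (-7076*(-1/2729) + 24742*(-1/118)) - 13 = (7076/2729 - 12371/59) - 13 = -33342975/161011 - 13 = -35436118/161011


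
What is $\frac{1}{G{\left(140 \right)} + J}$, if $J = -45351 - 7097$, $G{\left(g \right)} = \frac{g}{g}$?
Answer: $- \frac{1}{52447} \approx -1.9067 \cdot 10^{-5}$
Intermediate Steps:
$G{\left(g \right)} = 1$
$J = -52448$
$\frac{1}{G{\left(140 \right)} + J} = \frac{1}{1 - 52448} = \frac{1}{-52447} = - \frac{1}{52447}$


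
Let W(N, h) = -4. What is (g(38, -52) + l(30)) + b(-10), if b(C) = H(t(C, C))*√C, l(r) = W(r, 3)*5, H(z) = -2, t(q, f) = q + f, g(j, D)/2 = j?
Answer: 56 - 2*I*√10 ≈ 56.0 - 6.3246*I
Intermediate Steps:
g(j, D) = 2*j
t(q, f) = f + q
l(r) = -20 (l(r) = -4*5 = -20)
b(C) = -2*√C
(g(38, -52) + l(30)) + b(-10) = (2*38 - 20) - 2*I*√10 = (76 - 20) - 2*I*√10 = 56 - 2*I*√10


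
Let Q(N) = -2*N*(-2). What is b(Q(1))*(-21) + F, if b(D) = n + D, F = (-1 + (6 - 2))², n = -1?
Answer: -54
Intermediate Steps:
Q(N) = 4*N
F = 9 (F = (-1 + 4)² = 3² = 9)
b(D) = -1 + D
b(Q(1))*(-21) + F = (-1 + 4*1)*(-21) + 9 = (-1 + 4)*(-21) + 9 = 3*(-21) + 9 = -63 + 9 = -54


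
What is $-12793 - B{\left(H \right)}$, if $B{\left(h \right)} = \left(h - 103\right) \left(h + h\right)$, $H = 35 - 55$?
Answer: $-17713$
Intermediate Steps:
$H = -20$ ($H = 35 - 55 = -20$)
$B{\left(h \right)} = 2 h \left(-103 + h\right)$ ($B{\left(h \right)} = \left(-103 + h\right) 2 h = 2 h \left(-103 + h\right)$)
$-12793 - B{\left(H \right)} = -12793 - 2 \left(-20\right) \left(-103 - 20\right) = -12793 - 2 \left(-20\right) \left(-123\right) = -12793 - 4920 = -17713$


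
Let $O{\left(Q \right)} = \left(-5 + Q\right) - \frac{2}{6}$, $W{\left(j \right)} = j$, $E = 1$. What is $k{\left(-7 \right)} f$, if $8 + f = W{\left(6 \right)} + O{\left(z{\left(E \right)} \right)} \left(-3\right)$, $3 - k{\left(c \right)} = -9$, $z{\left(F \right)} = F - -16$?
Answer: $-444$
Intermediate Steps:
$z{\left(F \right)} = 16 + F$ ($z{\left(F \right)} = F + 16 = 16 + F$)
$O{\left(Q \right)} = - \frac{16}{3} + Q$ ($O{\left(Q \right)} = \left(-5 + Q\right) - \frac{1}{3} = - \frac{16}{3} + Q$)
$k{\left(c \right)} = 12$ ($k{\left(c \right)} = 3 - -9 = 3 + 9 = 12$)
$f = -37$ ($f = -8 + \left(6 + \left(- \frac{16}{3} + \left(16 + 1\right)\right) \left(-3\right)\right) = -8 + \left(6 + \left(- \frac{16}{3} + 17\right) \left(-3\right)\right) = -8 + \left(6 + \frac{35}{3} \left(-3\right)\right) = -8 + \left(6 - 35\right) = -8 - 29 = -37$)
$k{\left(-7 \right)} f = 12 \left(-37\right) = -444$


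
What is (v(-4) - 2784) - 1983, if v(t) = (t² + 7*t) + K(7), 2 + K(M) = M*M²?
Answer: -4438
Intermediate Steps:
K(M) = -2 + M³ (K(M) = -2 + M*M² = -2 + M³)
v(t) = 341 + t² + 7*t (v(t) = (t² + 7*t) + (-2 + 7³) = (t² + 7*t) + (-2 + 343) = (t² + 7*t) + 341 = 341 + t² + 7*t)
(v(-4) - 2784) - 1983 = ((341 + (-4)² + 7*(-4)) - 2784) - 1983 = ((341 + 16 - 28) - 2784) - 1983 = (329 - 2784) - 1983 = -2455 - 1983 = -4438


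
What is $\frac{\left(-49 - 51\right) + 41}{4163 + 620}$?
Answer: $- \frac{59}{4783} \approx -0.012335$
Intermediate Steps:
$\frac{\left(-49 - 51\right) + 41}{4163 + 620} = \frac{-100 + 41}{4783} = \left(-59\right) \frac{1}{4783} = - \frac{59}{4783}$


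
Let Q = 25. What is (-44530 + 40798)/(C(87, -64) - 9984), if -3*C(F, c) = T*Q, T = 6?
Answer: 1866/5017 ≈ 0.37194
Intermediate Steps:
C(F, c) = -50 (C(F, c) = -2*25 = -⅓*150 = -50)
(-44530 + 40798)/(C(87, -64) - 9984) = (-44530 + 40798)/(-50 - 9984) = -3732/(-10034) = -3732*(-1/10034) = 1866/5017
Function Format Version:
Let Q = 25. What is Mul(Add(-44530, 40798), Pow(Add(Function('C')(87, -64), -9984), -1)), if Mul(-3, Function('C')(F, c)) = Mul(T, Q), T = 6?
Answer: Rational(1866, 5017) ≈ 0.37194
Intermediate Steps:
Function('C')(F, c) = -50 (Function('C')(F, c) = Mul(Rational(-1, 3), Mul(6, 25)) = Mul(Rational(-1, 3), 150) = -50)
Mul(Add(-44530, 40798), Pow(Add(Function('C')(87, -64), -9984), -1)) = Mul(Add(-44530, 40798), Pow(Add(-50, -9984), -1)) = Mul(-3732, Pow(-10034, -1)) = Mul(-3732, Rational(-1, 10034)) = Rational(1866, 5017)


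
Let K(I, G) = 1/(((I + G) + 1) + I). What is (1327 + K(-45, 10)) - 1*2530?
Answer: -95038/79 ≈ -1203.0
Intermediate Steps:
K(I, G) = 1/(1 + G + 2*I) (K(I, G) = 1/(((G + I) + 1) + I) = 1/((1 + G + I) + I) = 1/(1 + G + 2*I))
(1327 + K(-45, 10)) - 1*2530 = (1327 + 1/(1 + 10 + 2*(-45))) - 1*2530 = (1327 + 1/(1 + 10 - 90)) - 2530 = (1327 + 1/(-79)) - 2530 = (1327 - 1/79) - 2530 = 104832/79 - 2530 = -95038/79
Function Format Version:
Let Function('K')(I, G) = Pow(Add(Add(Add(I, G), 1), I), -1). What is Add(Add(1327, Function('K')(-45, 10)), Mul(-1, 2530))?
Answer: Rational(-95038, 79) ≈ -1203.0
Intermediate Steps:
Function('K')(I, G) = Pow(Add(1, G, Mul(2, I)), -1) (Function('K')(I, G) = Pow(Add(Add(Add(G, I), 1), I), -1) = Pow(Add(Add(1, G, I), I), -1) = Pow(Add(1, G, Mul(2, I)), -1))
Add(Add(1327, Function('K')(-45, 10)), Mul(-1, 2530)) = Add(Add(1327, Pow(Add(1, 10, Mul(2, -45)), -1)), Mul(-1, 2530)) = Add(Add(1327, Pow(Add(1, 10, -90), -1)), -2530) = Add(Add(1327, Pow(-79, -1)), -2530) = Add(Add(1327, Rational(-1, 79)), -2530) = Add(Rational(104832, 79), -2530) = Rational(-95038, 79)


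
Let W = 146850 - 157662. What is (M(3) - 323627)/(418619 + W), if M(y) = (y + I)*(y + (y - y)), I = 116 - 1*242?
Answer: -323996/407807 ≈ -0.79448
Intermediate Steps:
W = -10812
I = -126 (I = 116 - 242 = -126)
M(y) = y*(-126 + y) (M(y) = (y - 126)*(y + (y - y)) = (-126 + y)*(y + 0) = (-126 + y)*y = y*(-126 + y))
(M(3) - 323627)/(418619 + W) = (3*(-126 + 3) - 323627)/(418619 - 10812) = (3*(-123) - 323627)/407807 = (-369 - 323627)*(1/407807) = -323996*1/407807 = -323996/407807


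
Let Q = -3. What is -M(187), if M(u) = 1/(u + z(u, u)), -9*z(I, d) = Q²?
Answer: -1/186 ≈ -0.0053763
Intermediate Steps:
z(I, d) = -1 (z(I, d) = -⅑*(-3)² = -⅑*9 = -1)
M(u) = 1/(-1 + u) (M(u) = 1/(u - 1) = 1/(-1 + u))
-M(187) = -1/(-1 + 187) = -1/186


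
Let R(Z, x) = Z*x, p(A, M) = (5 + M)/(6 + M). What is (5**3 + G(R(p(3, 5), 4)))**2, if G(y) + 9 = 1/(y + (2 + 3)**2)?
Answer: 1335975601/99225 ≈ 13464.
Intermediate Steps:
p(A, M) = (5 + M)/(6 + M)
G(y) = -9 + 1/(25 + y) (G(y) = -9 + 1/(y + (2 + 3)**2) = -9 + 1/(y + 5**2) = -9 + 1/(y + 25) = -9 + 1/(25 + y))
(5**3 + G(R(p(3, 5), 4)))**2 = (5**3 + (-224 - 9*(5 + 5)/(6 + 5)*4)/(25 + ((5 + 5)/(6 + 5))*4))**2 = (125 + (-224 - 9*10/11*4)/(25 + (10/11)*4))**2 = (125 + (-224 - 9*(1/11)*10*4)/(25 + ((1/11)*10)*4))**2 = (125 + (-224 - 90*4/11)/(25 + (10/11)*4))**2 = (125 + (-224 - 9*40/11)/(25 + 40/11))**2 = (125 + (-224 - 360/11)/(315/11))**2 = (125 + (11/315)*(-2824/11))**2 = (125 - 2824/315)**2 = (36551/315)**2 = 1335975601/99225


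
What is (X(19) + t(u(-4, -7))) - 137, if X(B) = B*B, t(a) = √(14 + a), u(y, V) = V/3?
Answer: 224 + √105/3 ≈ 227.42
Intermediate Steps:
u(y, V) = V/3 (u(y, V) = V*(⅓) = V/3)
X(B) = B²
(X(19) + t(u(-4, -7))) - 137 = (19² + √(14 + (⅓)*(-7))) - 137 = (361 + √(14 - 7/3)) - 137 = (361 + √(35/3)) - 137 = (361 + √105/3) - 137 = 224 + √105/3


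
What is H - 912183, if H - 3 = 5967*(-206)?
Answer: -2141382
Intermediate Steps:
H = -1229199 (H = 3 + 5967*(-206) = 3 - 1229202 = -1229199)
H - 912183 = -1229199 - 912183 = -2141382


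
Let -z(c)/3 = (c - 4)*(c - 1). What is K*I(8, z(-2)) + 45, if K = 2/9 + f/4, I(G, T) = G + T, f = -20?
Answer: 2383/9 ≈ 264.78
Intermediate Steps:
z(c) = -3*(-1 + c)*(-4 + c) (z(c) = -3*(c - 4)*(c - 1) = -3*(-4 + c)*(-1 + c) = -3*(-1 + c)*(-4 + c))
K = -43/9 (K = 2/9 - 20/4 = 2*(1/9) - 20*1/4 = 2/9 - 5 = -43/9 ≈ -4.7778)
K*I(8, z(-2)) + 45 = -43*(8 + (-12 - 3*(-2)**2 + 15*(-2)))/9 + 45 = -43*(8 + (-12 - 3*4 - 30))/9 + 45 = -43*(8 + (-12 - 12 - 30))/9 + 45 = -43*(8 - 54)/9 + 45 = -43/9*(-46) + 45 = 1978/9 + 45 = 2383/9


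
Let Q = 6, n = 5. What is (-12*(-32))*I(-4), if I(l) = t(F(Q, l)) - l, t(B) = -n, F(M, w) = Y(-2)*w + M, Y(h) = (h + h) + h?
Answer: -384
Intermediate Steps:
Y(h) = 3*h (Y(h) = 2*h + h = 3*h)
F(M, w) = M - 6*w (F(M, w) = (3*(-2))*w + M = -6*w + M = M - 6*w)
t(B) = -5 (t(B) = -1*5 = -5)
I(l) = -5 - l
(-12*(-32))*I(-4) = (-12*(-32))*(-5 - 1*(-4)) = 384*(-5 + 4) = 384*(-1) = -384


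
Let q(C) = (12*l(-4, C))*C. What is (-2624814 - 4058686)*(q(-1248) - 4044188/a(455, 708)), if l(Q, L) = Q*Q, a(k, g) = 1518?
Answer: 1229033079073000/759 ≈ 1.6193e+12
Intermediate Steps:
l(Q, L) = Q²
q(C) = 192*C (q(C) = (12*(-4)²)*C = (12*16)*C = 192*C)
(-2624814 - 4058686)*(q(-1248) - 4044188/a(455, 708)) = (-2624814 - 4058686)*(192*(-1248) - 4044188/1518) = -6683500*(-239616 - 4044188*1/1518) = -6683500*(-239616 - 2022094/759) = -6683500*(-183890638/759) = 1229033079073000/759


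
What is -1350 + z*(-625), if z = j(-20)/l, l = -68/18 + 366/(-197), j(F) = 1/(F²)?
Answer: -215782875/159872 ≈ -1349.7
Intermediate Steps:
j(F) = F⁻²
l = -9992/1773 (l = -68*1/18 + 366*(-1/197) = -34/9 - 366/197 = -9992/1773 ≈ -5.6356)
z = -1773/3996800 (z = 1/((-20)²*(-9992/1773)) = (1/400)*(-1773/9992) = -1773/3996800 ≈ -0.00044360)
-1350 + z*(-625) = -1350 - 1773/3996800*(-625) = -1350 + 44325/159872 = -215782875/159872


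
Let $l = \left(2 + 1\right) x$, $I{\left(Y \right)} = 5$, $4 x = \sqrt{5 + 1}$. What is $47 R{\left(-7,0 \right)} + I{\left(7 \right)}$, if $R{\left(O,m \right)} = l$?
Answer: $5 + \frac{141 \sqrt{6}}{4} \approx 91.344$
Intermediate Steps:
$x = \frac{\sqrt{6}}{4}$ ($x = \frac{\sqrt{5 + 1}}{4} = \frac{\sqrt{6}}{4} \approx 0.61237$)
$l = \frac{3 \sqrt{6}}{4}$ ($l = \left(2 + 1\right) \frac{\sqrt{6}}{4} = 3 \frac{\sqrt{6}}{4} = \frac{3 \sqrt{6}}{4} \approx 1.8371$)
$R{\left(O,m \right)} = \frac{3 \sqrt{6}}{4}$
$47 R{\left(-7,0 \right)} + I{\left(7 \right)} = 47 \frac{3 \sqrt{6}}{4} + 5 = \frac{141 \sqrt{6}}{4} + 5 = 5 + \frac{141 \sqrt{6}}{4}$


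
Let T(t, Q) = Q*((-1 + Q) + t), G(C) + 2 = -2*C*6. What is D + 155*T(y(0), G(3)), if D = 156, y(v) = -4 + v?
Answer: 253426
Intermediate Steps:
G(C) = -2 - 12*C (G(C) = -2 - 2*C*6 = -2 - 12*C)
T(t, Q) = Q*(-1 + Q + t)
D + 155*T(y(0), G(3)) = 156 + 155*((-2 - 12*3)*(-1 + (-2 - 12*3) + (-4 + 0))) = 156 + 155*((-2 - 36)*(-1 + (-2 - 36) - 4)) = 156 + 155*(-38*(-1 - 38 - 4)) = 156 + 155*(-38*(-43)) = 156 + 155*1634 = 156 + 253270 = 253426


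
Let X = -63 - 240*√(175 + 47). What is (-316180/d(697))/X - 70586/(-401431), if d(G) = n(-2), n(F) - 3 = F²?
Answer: -26666993206/570176133729 + 25294400*√222/29827539 ≈ 12.588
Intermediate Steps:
n(F) = 3 + F²
d(G) = 7 (d(G) = 3 + (-2)² = 3 + 4 = 7)
X = -63 - 240*√222 ≈ -3638.9
(-316180/d(697))/X - 70586/(-401431) = (-316180/7)/(-63 - 240*√222) - 70586/(-401431) = (-316180*⅐)/(-63 - 240*√222) - 70586*(-1/401431) = -316180/(7*(-63 - 240*√222)) + 70586/401431 = 70586/401431 - 316180/(7*(-63 - 240*√222))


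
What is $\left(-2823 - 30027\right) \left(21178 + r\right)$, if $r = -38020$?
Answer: $553259700$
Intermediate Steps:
$\left(-2823 - 30027\right) \left(21178 + r\right) = \left(-2823 - 30027\right) \left(21178 - 38020\right) = \left(-32850\right) \left(-16842\right) = 553259700$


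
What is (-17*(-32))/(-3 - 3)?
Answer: -272/3 ≈ -90.667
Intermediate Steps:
(-17*(-32))/(-3 - 3) = 544/(-6) = 544*(-⅙) = -272/3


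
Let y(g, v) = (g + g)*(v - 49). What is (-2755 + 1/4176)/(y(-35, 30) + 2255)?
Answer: -11504879/14970960 ≈ -0.76848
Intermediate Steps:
y(g, v) = 2*g*(-49 + v) (y(g, v) = (2*g)*(-49 + v) = 2*g*(-49 + v))
(-2755 + 1/4176)/(y(-35, 30) + 2255) = (-2755 + 1/4176)/(2*(-35)*(-49 + 30) + 2255) = (-2755 + 1/4176)/(2*(-35)*(-19) + 2255) = -11504879/(4176*(1330 + 2255)) = -11504879/4176/3585 = -11504879/4176*1/3585 = -11504879/14970960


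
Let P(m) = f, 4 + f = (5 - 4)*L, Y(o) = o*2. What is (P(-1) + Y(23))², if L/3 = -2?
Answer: 1296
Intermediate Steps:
L = -6 (L = 3*(-2) = -6)
Y(o) = 2*o
f = -10 (f = -4 + (5 - 4)*(-6) = -4 + 1*(-6) = -4 - 6 = -10)
P(m) = -10
(P(-1) + Y(23))² = (-10 + 2*23)² = (-10 + 46)² = 36² = 1296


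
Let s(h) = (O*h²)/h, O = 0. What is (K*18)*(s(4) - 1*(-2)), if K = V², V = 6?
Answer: 1296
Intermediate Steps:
K = 36 (K = 6² = 36)
s(h) = 0 (s(h) = (0*h²)/h = 0/h = 0)
(K*18)*(s(4) - 1*(-2)) = (36*18)*(0 - 1*(-2)) = 648*(0 + 2) = 648*2 = 1296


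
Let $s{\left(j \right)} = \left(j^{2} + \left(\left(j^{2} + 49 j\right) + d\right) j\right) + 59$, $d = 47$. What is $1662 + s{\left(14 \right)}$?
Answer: $14923$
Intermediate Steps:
$s{\left(j \right)} = 59 + j^{2} + j \left(47 + j^{2} + 49 j\right)$ ($s{\left(j \right)} = \left(j^{2} + \left(\left(j^{2} + 49 j\right) + 47\right) j\right) + 59 = \left(j^{2} + \left(47 + j^{2} + 49 j\right) j\right) + 59 = \left(j^{2} + j \left(47 + j^{2} + 49 j\right)\right) + 59 = 59 + j^{2} + j \left(47 + j^{2} + 49 j\right)$)
$1662 + s{\left(14 \right)} = 1662 + \left(59 + 14^{3} + 47 \cdot 14 + 50 \cdot 14^{2}\right) = 1662 + \left(59 + 2744 + 658 + 50 \cdot 196\right) = 1662 + \left(59 + 2744 + 658 + 9800\right) = 1662 + 13261 = 14923$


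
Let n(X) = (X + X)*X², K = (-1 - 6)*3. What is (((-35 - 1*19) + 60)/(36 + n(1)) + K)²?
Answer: 156816/361 ≈ 434.39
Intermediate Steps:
K = -21 (K = -7*3 = -21)
n(X) = 2*X³ (n(X) = (2*X)*X² = 2*X³)
(((-35 - 1*19) + 60)/(36 + n(1)) + K)² = (((-35 - 1*19) + 60)/(36 + 2*1³) - 21)² = (((-35 - 19) + 60)/(36 + 2*1) - 21)² = ((-54 + 60)/(36 + 2) - 21)² = (6/38 - 21)² = (6*(1/38) - 21)² = (3/19 - 21)² = (-396/19)² = 156816/361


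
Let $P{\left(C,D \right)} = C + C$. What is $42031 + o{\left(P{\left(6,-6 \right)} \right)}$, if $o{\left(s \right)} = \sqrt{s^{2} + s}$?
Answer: $42031 + 2 \sqrt{39} \approx 42044.0$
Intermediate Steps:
$P{\left(C,D \right)} = 2 C$
$o{\left(s \right)} = \sqrt{s + s^{2}}$
$42031 + o{\left(P{\left(6,-6 \right)} \right)} = 42031 + \sqrt{2 \cdot 6 \left(1 + 2 \cdot 6\right)} = 42031 + \sqrt{12 \left(1 + 12\right)} = 42031 + \sqrt{12 \cdot 13} = 42031 + \sqrt{156} = 42031 + 2 \sqrt{39}$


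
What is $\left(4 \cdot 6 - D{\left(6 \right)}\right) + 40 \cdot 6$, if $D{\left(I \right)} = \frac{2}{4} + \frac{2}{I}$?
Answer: $\frac{1579}{6} \approx 263.17$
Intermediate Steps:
$D{\left(I \right)} = \frac{1}{2} + \frac{2}{I}$ ($D{\left(I \right)} = 2 \cdot \frac{1}{4} + \frac{2}{I} = \frac{1}{2} + \frac{2}{I}$)
$\left(4 \cdot 6 - D{\left(6 \right)}\right) + 40 \cdot 6 = \left(4 \cdot 6 - \frac{4 + 6}{2 \cdot 6}\right) + 40 \cdot 6 = \left(24 - \frac{1}{2} \cdot \frac{1}{6} \cdot 10\right) + 240 = \left(24 - \frac{5}{6}\right) + 240 = \frac{139}{6} + 240 = \frac{1579}{6}$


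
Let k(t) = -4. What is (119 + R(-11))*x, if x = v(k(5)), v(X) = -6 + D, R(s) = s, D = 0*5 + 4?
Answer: -216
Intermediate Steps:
D = 4 (D = 0 + 4 = 4)
v(X) = -2 (v(X) = -6 + 4 = -2)
x = -2
(119 + R(-11))*x = (119 - 11)*(-2) = 108*(-2) = -216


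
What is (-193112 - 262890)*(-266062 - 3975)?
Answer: 123137412074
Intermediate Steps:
(-193112 - 262890)*(-266062 - 3975) = -456002*(-270037) = 123137412074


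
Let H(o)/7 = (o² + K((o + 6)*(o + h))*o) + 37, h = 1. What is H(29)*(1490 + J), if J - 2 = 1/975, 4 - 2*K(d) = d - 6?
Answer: -48205881738/325 ≈ -1.4833e+8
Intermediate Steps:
K(d) = 5 - d/2 (K(d) = 2 - (d - 6)/2 = 2 - (-6 + d)/2 = 2 + (3 - d/2) = 5 - d/2)
J = 1951/975 (J = 2 + 1/975 = 1951/975 ≈ 2.0010)
H(o) = 259 + 7*o² + 7*o*(5 - (1 + o)*(6 + o)/2) (H(o) = 7*((o² + (5 - (o + 6)*(o + 1)/2)*o) + 37) = 7*((o² + (5 - (6 + o)*(1 + o)/2)*o) + 37) = 7*((o² + (5 - (1 + o)*(6 + o)/2)*o) + 37) = 7*((o² + o*(5 - (1 + o)*(6 + o)/2)) + 37) = 7*(37 + o² + o*(5 - (1 + o)*(6 + o)/2)) = 259 + 7*o² + 7*o*(5 - (1 + o)*(6 + o)/2))
H(29)*(1490 + J) = (259 + 14*29 - 35/2*29² - 7/2*29³)*(1490 + 1951/975) = (259 + 406 - 35/2*841 - 7/2*24389)*(1454701/975) = (259 + 406 - 29435/2 - 170723/2)*(1454701/975) = -99414*1454701/975 = -48205881738/325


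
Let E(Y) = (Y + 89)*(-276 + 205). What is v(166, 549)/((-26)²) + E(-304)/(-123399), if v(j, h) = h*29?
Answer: 1954316339/83417724 ≈ 23.428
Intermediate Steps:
v(j, h) = 29*h
E(Y) = -6319 - 71*Y (E(Y) = (89 + Y)*(-71) = -6319 - 71*Y)
v(166, 549)/((-26)²) + E(-304)/(-123399) = (29*549)/((-26)²) + (-6319 - 71*(-304))/(-123399) = 15921/676 + (-6319 + 21584)*(-1/123399) = 15921*(1/676) + 15265*(-1/123399) = 15921/676 - 15265/123399 = 1954316339/83417724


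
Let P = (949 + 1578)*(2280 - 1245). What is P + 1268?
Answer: 2616713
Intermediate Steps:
P = 2615445 (P = 2527*1035 = 2615445)
P + 1268 = 2615445 + 1268 = 2616713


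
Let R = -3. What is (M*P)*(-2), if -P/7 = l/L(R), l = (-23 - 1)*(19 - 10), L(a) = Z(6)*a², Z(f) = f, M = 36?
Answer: -2016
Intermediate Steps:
L(a) = 6*a²
l = -216 (l = -24*9 = -216)
P = 28 (P = -(-1512)/(6*(-3)²) = -(-1512)/(6*9) = -(-1512)/54 = -7*(-4) = 28)
(M*P)*(-2) = (36*28)*(-2) = 1008*(-2) = -2016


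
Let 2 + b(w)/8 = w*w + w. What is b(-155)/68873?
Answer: 190944/68873 ≈ 2.7724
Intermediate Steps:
b(w) = -16 + 8*w + 8*w² (b(w) = -16 + 8*(w*w + w) = -16 + 8*(w² + w) = -16 + 8*(w + w²) = -16 + (8*w + 8*w²) = -16 + 8*w + 8*w²)
b(-155)/68873 = (-16 + 8*(-155) + 8*(-155)²)/68873 = (-16 - 1240 + 8*24025)*(1/68873) = (-16 - 1240 + 192200)*(1/68873) = 190944*(1/68873) = 190944/68873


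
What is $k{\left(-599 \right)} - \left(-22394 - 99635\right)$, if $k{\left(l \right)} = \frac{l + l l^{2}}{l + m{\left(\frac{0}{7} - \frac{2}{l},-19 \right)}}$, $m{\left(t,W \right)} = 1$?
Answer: $\frac{143947870}{299} \approx 4.8143 \cdot 10^{5}$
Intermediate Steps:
$k{\left(l \right)} = \frac{l + l^{3}}{1 + l}$ ($k{\left(l \right)} = \frac{l + l l^{2}}{l + 1} = \frac{l + l^{3}}{1 + l}$)
$k{\left(-599 \right)} - \left(-22394 - 99635\right) = \frac{-599 + \left(-599\right)^{3}}{1 - 599} - \left(-22394 - 99635\right) = \frac{-599 - 214921799}{-598} - -122029 = \left(- \frac{1}{598}\right) \left(-214922398\right) + 122029 = \frac{107461199}{299} + 122029 = \frac{143947870}{299}$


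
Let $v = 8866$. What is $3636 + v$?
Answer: $12502$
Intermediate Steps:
$3636 + v = 3636 + 8866 = 12502$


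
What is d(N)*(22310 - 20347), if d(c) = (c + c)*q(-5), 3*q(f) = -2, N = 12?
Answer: -31408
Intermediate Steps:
q(f) = -⅔ (q(f) = (⅓)*(-2) = -⅔)
d(c) = -4*c/3 (d(c) = (c + c)*(-⅔) = (2*c)*(-⅔) = -4*c/3)
d(N)*(22310 - 20347) = (-4/3*12)*(22310 - 20347) = -16*1963 = -31408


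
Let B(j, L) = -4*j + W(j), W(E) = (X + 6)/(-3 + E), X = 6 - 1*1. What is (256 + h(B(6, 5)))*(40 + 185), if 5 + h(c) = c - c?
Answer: 56475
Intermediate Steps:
X = 5 (X = 6 - 1 = 5)
W(E) = 11/(-3 + E) (W(E) = (5 + 6)/(-3 + E) = 11/(-3 + E))
B(j, L) = -4*j + 11/(-3 + j)
h(c) = -5 (h(c) = -5 + (c - c) = -5 + 0 = -5)
(256 + h(B(6, 5)))*(40 + 185) = (256 - 5)*(40 + 185) = 251*225 = 56475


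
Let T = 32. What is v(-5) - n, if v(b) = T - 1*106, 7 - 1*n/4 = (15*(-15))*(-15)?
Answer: 13398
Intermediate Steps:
n = -13472 (n = 28 - 4*15*(-15)*(-15) = 28 - (-900)*(-15) = 28 - 4*3375 = 28 - 13500 = -13472)
v(b) = -74 (v(b) = 32 - 1*106 = 32 - 106 = -74)
v(-5) - n = -74 - 1*(-13472) = -74 + 13472 = 13398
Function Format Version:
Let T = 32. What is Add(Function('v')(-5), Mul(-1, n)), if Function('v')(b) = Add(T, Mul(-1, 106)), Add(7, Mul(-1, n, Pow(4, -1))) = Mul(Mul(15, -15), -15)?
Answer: 13398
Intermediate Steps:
n = -13472 (n = Add(28, Mul(-4, Mul(Mul(15, -15), -15))) = Add(28, Mul(-4, Mul(-225, -15))) = Add(28, Mul(-4, 3375)) = Add(28, -13500) = -13472)
Function('v')(b) = -74 (Function('v')(b) = Add(32, Mul(-1, 106)) = Add(32, -106) = -74)
Add(Function('v')(-5), Mul(-1, n)) = Add(-74, Mul(-1, -13472)) = Add(-74, 13472) = 13398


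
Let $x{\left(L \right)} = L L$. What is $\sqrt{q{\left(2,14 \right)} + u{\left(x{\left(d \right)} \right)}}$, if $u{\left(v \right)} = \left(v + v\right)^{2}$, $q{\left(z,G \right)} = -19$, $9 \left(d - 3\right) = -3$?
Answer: $\frac{\sqrt{14845}}{9} \approx 13.538$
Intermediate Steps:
$d = \frac{8}{3}$ ($d = 3 + \frac{1}{9} \left(-3\right) = 3 - \frac{1}{3} = \frac{8}{3} \approx 2.6667$)
$x{\left(L \right)} = L^{2}$
$u{\left(v \right)} = 4 v^{2}$ ($u{\left(v \right)} = \left(2 v\right)^{2} = 4 v^{2}$)
$\sqrt{q{\left(2,14 \right)} + u{\left(x{\left(d \right)} \right)}} = \sqrt{-19 + 4 \left(\left(\frac{8}{3}\right)^{2}\right)^{2}} = \sqrt{-19 + 4 \left(\frac{64}{9}\right)^{2}} = \sqrt{-19 + 4 \cdot \frac{4096}{81}} = \sqrt{-19 + \frac{16384}{81}} = \sqrt{\frac{14845}{81}} = \frac{\sqrt{14845}}{9}$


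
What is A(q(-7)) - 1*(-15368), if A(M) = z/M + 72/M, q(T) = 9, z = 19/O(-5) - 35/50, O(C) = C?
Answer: 30751/2 ≈ 15376.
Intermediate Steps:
z = -9/2 (z = 19/(-5) - 35/50 = 19*(-⅕) - 35*1/50 = -19/5 - 7/10 = -9/2 ≈ -4.5000)
A(M) = 135/(2*M) (A(M) = -9/(2*M) + 72/M = 135/(2*M))
A(q(-7)) - 1*(-15368) = (135/2)/9 - 1*(-15368) = (135/2)*(⅑) + 15368 = 15/2 + 15368 = 30751/2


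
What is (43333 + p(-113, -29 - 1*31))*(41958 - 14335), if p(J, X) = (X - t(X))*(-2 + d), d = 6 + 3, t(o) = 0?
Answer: 1185385799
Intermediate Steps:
d = 9
p(J, X) = 7*X (p(J, X) = (X - 1*0)*(-2 + 9) = (X + 0)*7 = X*7 = 7*X)
(43333 + p(-113, -29 - 1*31))*(41958 - 14335) = (43333 + 7*(-29 - 1*31))*(41958 - 14335) = (43333 + 7*(-29 - 31))*27623 = (43333 + 7*(-60))*27623 = (43333 - 420)*27623 = 42913*27623 = 1185385799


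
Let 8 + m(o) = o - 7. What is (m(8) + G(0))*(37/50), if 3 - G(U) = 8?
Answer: -222/25 ≈ -8.8800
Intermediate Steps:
G(U) = -5 (G(U) = 3 - 1*8 = 3 - 8 = -5)
m(o) = -15 + o (m(o) = -8 + (o - 7) = -8 + (-7 + o) = -15 + o)
(m(8) + G(0))*(37/50) = ((-15 + 8) - 5)*(37/50) = (-7 - 5)*(37*(1/50)) = -12*37/50 = -222/25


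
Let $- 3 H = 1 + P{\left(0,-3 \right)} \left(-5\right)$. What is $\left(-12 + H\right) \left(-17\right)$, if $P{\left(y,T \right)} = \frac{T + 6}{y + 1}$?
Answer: $\frac{374}{3} \approx 124.67$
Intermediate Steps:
$P{\left(y,T \right)} = \frac{6 + T}{1 + y}$
$H = \frac{14}{3}$ ($H = - \frac{1 + \frac{6 - 3}{1 + 0} \left(-5\right)}{3} = - \frac{1 + 1^{-1} \cdot 3 \left(-5\right)}{3} = - \frac{1 + 1 \cdot 3 \left(-5\right)}{3} = - \frac{1 + 3 \left(-5\right)}{3} = - \frac{1 - 15}{3} = \left(- \frac{1}{3}\right) \left(-14\right) = \frac{14}{3} \approx 4.6667$)
$\left(-12 + H\right) \left(-17\right) = \left(-12 + \frac{14}{3}\right) \left(-17\right) = \left(- \frac{22}{3}\right) \left(-17\right) = \frac{374}{3}$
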